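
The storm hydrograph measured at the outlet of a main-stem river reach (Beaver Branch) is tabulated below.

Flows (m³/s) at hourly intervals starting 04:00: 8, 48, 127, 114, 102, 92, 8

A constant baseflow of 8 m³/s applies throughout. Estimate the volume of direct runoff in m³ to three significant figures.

V ≈ 1.59 × 10^6 m³

Direct-runoff ordinates (Q − Q_b): 0.0, 40.0, 119.0, 106.0, 94.0, 84.0, 0.0 m³/s.
ΣQ_DR = 443.0 m³/s.
With Δt = 1 h = 3600 s, V = ΣQ_DR · Δt = 443.0 × 3600 = 1.59 × 10^6 m³.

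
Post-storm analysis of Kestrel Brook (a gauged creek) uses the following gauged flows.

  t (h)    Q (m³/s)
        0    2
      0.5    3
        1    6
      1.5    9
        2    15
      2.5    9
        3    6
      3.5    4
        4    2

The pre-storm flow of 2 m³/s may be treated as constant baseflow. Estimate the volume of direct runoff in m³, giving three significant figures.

V ≈ 68400 m³

Direct-runoff ordinates (Q − Q_b): 0.0, 1.0, 4.0, 7.0, 13.0, 7.0, 4.0, 2.0, 0.0 m³/s.
ΣQ_DR = 38.00 m³/s.
With Δt = 0.5 h = 1800 s, V = ΣQ_DR · Δt = 38.00 × 1800 = 68400 m³.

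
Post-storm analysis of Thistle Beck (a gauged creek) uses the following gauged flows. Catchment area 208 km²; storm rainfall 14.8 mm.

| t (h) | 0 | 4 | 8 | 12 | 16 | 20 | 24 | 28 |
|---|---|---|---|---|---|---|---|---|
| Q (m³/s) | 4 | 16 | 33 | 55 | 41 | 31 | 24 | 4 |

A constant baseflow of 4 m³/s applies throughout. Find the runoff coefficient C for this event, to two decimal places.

ΣQ_DR = 176.0 m³/s; V = ΣQ_DR·Δt = 2.534 × 10^6 m³.
Runoff depth d = V / A = 12.18 mm.
C = d / P = 12.18 / 14.8 = 0.82.

C ≈ 0.82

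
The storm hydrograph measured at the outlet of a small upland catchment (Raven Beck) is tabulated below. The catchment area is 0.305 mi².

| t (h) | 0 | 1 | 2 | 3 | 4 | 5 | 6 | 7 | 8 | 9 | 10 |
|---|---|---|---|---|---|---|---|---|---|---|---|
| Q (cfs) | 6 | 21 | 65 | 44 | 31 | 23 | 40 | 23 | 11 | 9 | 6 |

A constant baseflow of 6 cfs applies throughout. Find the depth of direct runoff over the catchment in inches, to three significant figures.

d ≈ 1.08 in

Direct runoff: 0.0, 15.0, 59.0, 38.0, 25.0, 17.0, 34.0, 17.0, 5.0, 3.0, 0.0 cfs; ΣQ_DR = 213.0 cfs.
V = ΣQ_DR · Δt = 213.0 × 3600 s = 7.668 × 10^5 ft³.
Over A = 0.305 mi², depth = V / A = 1.08 in.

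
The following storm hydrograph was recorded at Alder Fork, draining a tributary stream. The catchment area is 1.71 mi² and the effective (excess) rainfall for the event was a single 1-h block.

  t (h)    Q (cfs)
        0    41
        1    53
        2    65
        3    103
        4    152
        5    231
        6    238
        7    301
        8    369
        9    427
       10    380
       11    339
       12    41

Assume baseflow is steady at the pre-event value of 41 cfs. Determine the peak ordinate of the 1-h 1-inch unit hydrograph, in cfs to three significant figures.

Direct runoff: 0.0, 12.0, 24.0, 62.0, 111.0, 190.0, 197.0, 260.0, 328.0, 386.0, 339.0, 298.0, 0.0 cfs; ΣQ_DR = 2207 cfs, peak = 386.0 cfs.
Runoff depth d = ΣQ_DR·Δt / A = 2207 × 3600 / (1.71 mi²) = 2.000 in.
The 1-inch UH is the DRH scaled by (1 in)/d, so U_p = 386.0 × 1/2.000 = 193 cfs.

U_p ≈ 193 cfs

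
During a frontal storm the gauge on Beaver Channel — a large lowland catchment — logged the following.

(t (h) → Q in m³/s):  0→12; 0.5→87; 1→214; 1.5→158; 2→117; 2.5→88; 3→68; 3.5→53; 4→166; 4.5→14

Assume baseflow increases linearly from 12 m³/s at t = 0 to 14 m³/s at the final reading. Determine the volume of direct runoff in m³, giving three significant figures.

Direct-runoff ordinates (Q − Q_b): 0.00, 74.78, 201.56, 145.33, 104.11, 74.89, 54.67, 39.44, 152.22, 0.00 m³/s.
ΣQ_DR = 847.0 m³/s.
With Δt = 0.5 h = 1800 s, V = ΣQ_DR · Δt = 847.0 × 1800 = 1.52 × 10^6 m³.

V ≈ 1.52 × 10^6 m³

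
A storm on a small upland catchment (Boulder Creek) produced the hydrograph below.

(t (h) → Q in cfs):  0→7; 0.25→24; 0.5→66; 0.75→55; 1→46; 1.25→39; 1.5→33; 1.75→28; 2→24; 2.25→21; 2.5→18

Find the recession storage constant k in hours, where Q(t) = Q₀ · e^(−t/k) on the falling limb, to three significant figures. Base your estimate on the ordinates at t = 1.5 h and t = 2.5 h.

On the falling limb, Q drops from 33 to 18 cfs between t = 1.5 h and t = 2.5 h (Δt = 1 h).
k = −Δt / ln(Q₂/Q₁) = −1 / ln(18/33) = 1.65 h.

k ≈ 1.65 h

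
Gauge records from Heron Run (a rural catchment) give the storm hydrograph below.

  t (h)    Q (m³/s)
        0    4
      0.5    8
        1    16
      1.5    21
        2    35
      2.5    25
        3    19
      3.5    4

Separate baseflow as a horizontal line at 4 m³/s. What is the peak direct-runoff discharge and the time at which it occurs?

Q_p = 31.0 m³/s at t = 2 h

Subtracting baseflow gives direct-runoff ordinates: 0.0, 4.0, 12.0, 17.0, 31.0, 21.0, 15.0, 0.0 m³/s.
The maximum is 31.0 m³/s, occurring at the reading for t = 2 h.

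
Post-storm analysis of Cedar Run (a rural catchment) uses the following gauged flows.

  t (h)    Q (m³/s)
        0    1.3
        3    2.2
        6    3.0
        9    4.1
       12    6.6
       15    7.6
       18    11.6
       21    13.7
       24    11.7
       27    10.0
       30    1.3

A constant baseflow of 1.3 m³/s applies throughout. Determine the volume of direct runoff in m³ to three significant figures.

V ≈ 6.35 × 10^5 m³

Direct-runoff ordinates (Q − Q_b): 0.0, 0.9, 1.7, 2.8, 5.3, 6.3, 10.3, 12.4, 10.4, 8.7, 0.0 m³/s.
ΣQ_DR = 58.80 m³/s.
With Δt = 3 h = 10800 s, V = ΣQ_DR · Δt = 58.80 × 10800 = 6.35 × 10^5 m³.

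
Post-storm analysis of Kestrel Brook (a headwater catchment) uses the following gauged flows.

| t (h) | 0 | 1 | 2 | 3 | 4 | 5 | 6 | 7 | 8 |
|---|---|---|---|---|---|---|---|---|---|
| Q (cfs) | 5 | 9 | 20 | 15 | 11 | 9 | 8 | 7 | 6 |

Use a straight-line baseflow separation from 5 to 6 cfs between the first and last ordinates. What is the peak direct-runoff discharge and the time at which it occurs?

Q_p = 14.75 cfs at t = 2 h

Subtracting baseflow gives direct-runoff ordinates: 0.00, 3.88, 14.75, 9.62, 5.50, 3.38, 2.25, 1.12, 0.00 cfs.
The maximum is 14.75 cfs, occurring at the reading for t = 2 h.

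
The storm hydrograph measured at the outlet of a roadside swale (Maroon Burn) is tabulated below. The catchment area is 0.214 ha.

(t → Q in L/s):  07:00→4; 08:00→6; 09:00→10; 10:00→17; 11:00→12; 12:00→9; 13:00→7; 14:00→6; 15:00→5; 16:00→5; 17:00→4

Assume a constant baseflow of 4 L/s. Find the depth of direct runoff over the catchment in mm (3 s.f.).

d ≈ 69.0 mm

Direct runoff: 0.0, 2.0, 6.0, 13.0, 8.0, 5.0, 3.0, 2.0, 1.0, 1.0, 0.0 L/s; ΣQ_DR = 41.00 L/s.
V = ΣQ_DR · Δt = 41.00 × 3600 s = 1.476 × 10^5 L.
Over A = 0.214 ha, depth = V / A = 69.0 mm.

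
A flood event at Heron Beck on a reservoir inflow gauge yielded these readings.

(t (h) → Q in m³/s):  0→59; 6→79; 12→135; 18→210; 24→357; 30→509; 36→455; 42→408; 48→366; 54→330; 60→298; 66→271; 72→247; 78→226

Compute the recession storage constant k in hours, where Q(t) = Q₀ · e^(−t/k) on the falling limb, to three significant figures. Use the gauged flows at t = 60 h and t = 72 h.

k ≈ 63.9 h

On the falling limb, Q drops from 298 to 247 m³/s between t = 60 h and t = 72 h (Δt = 12 h).
k = −Δt / ln(Q₂/Q₁) = −12 / ln(247/298) = 63.9 h.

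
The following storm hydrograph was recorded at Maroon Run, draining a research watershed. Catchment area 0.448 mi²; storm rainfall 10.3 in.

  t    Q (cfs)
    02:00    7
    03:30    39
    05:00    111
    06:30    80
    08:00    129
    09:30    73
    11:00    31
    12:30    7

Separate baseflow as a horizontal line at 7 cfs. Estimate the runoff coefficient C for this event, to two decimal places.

C ≈ 0.21

ΣQ_DR = 421.0 cfs; V = ΣQ_DR·Δt = 2.273 × 10^6 ft³.
Runoff depth d = V / A = 2.184 in.
C = d / P = 2.184 / 10.3 = 0.21.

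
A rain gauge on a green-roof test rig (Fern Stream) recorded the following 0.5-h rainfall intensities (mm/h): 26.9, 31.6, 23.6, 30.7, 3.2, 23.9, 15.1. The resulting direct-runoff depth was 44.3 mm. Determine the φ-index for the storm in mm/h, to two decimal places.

φ ≈ 10.53 mm/h

Only the 6 blocks with intensity above φ contribute runoff: 26.9, 31.6, 23.6, 30.7, 23.9, 15.1 mm/h.
Σ(I−φ)·Δt = d  ⇒  (26.9+31.6+23.6+30.7+23.9+15.1 − 6φ)·0.5 = 44.3
φ = (151.8 − 44.3/0.5) / 6 = 10.53 mm/h.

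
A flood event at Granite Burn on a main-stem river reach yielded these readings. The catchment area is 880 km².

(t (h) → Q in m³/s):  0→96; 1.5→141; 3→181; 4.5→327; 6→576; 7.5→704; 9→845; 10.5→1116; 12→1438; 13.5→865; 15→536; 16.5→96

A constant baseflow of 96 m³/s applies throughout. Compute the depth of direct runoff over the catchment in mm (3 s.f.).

d ≈ 35.4 mm

Direct runoff: 0.0, 45.0, 85.0, 231.0, 480.0, 608.0, 749.0, 1020.0, 1342.0, 769.0, 440.0, 0.0 m³/s; ΣQ_DR = 5769 m³/s.
V = ΣQ_DR · Δt = 5769 × 5400 s = 3.115 × 10^7 m³.
Over A = 880 km², depth = V / A = 35.4 mm.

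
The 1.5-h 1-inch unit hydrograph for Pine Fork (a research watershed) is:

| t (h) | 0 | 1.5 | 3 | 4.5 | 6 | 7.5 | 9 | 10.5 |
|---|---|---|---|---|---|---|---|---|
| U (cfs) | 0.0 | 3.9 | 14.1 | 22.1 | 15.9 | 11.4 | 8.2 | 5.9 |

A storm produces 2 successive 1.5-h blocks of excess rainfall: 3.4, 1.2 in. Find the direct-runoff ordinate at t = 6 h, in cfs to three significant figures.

By discrete convolution, Q_j = Σ (P_i / 1 in) · U_{j−i}.
At t = 6 h (j=4): Q = (3.4/1)·15.9 + (1.2/1)·22.1 = 80.6 cfs.

Q ≈ 80.6 cfs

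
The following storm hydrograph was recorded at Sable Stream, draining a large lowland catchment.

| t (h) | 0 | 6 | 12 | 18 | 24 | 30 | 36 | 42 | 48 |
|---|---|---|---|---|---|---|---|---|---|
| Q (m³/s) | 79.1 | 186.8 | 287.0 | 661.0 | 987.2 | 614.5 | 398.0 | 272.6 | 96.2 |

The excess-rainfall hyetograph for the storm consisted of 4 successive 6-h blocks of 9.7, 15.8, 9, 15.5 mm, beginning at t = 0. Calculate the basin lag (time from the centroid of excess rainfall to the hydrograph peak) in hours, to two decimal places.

Centroid of excess rainfall: t_c = Σ P_i·t̄_i / ΣP_i = 12.6360 h (block centres at 3, 9, 15, 21 h).
Hydrograph peak occurs at t = 24 h, so basin lag t_L = 24 − 12.6360 = 11.36 h.

t_L ≈ 11.36 h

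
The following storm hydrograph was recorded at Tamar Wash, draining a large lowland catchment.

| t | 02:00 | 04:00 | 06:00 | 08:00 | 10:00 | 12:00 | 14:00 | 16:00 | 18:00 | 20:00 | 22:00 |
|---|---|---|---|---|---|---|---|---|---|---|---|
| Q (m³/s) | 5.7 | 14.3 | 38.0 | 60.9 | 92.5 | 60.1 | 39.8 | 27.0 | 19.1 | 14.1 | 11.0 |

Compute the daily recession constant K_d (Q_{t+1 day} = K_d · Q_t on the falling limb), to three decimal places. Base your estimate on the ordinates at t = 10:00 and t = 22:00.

K_d ≈ 0.014

Between t = 10:00 and t = 22:00 the flow falls from 92.5 to 11.0 m³/s over 6×2 h = 12 h.
Per-interval ratio K = (11.0/92.5)^(1/6) = 0.7013; K_d = K^(24/2) = 0.014.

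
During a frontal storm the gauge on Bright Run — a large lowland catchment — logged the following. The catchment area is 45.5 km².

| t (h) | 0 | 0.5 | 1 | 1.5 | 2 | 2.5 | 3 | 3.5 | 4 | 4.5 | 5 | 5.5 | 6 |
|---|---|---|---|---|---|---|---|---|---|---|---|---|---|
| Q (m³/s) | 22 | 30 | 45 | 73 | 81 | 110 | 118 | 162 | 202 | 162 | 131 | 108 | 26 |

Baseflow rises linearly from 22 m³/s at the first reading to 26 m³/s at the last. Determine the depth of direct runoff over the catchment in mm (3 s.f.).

d ≈ 37.9 mm

Direct runoff: 0.00, 7.67, 22.33, 50.00, 57.67, 86.33, 94.00, 137.67, 177.33, 137.00, 105.67, 82.33, 0.00 m³/s; ΣQ_DR = 958.0 m³/s.
V = ΣQ_DR · Δt = 958.0 × 1800 s = 1.724 × 10^6 m³.
Over A = 45.5 km², depth = V / A = 37.9 mm.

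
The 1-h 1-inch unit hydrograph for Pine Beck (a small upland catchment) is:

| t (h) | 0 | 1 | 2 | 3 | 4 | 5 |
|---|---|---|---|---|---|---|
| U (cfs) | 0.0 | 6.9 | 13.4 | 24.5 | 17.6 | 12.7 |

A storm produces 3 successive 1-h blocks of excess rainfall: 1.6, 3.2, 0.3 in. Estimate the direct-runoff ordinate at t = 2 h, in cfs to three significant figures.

Q ≈ 43.5 cfs

By discrete convolution, Q_j = Σ (P_i / 1 in) · U_{j−i}.
At t = 2 h (j=2): Q = (1.6/1)·13.4 + (3.2/1)·6.9 + (0.3/1)·0.0 = 43.5 cfs.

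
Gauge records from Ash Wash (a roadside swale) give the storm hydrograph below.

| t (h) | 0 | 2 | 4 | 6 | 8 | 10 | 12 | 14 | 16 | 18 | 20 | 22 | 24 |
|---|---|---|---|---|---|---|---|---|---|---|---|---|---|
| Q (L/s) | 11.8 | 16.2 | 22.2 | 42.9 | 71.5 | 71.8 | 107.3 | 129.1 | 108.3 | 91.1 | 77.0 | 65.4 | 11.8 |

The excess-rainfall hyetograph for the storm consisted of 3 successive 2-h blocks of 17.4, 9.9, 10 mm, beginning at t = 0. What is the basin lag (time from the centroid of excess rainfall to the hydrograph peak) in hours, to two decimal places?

Centroid of excess rainfall: t_c = Σ P_i·t̄_i / ΣP_i = 2.6032 h (block centres at 1, 3, 5 h).
Hydrograph peak occurs at t = 14 h, so basin lag t_L = 14 − 2.6032 = 11.40 h.

t_L ≈ 11.40 h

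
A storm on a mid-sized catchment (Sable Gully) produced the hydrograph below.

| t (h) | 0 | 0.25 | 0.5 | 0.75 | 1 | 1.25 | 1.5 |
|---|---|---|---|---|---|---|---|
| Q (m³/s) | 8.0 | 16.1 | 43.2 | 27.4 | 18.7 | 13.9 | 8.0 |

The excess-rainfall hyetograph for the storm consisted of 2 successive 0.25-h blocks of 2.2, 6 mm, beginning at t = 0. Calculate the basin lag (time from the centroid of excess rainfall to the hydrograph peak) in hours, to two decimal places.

t_L ≈ 0.19 h

Centroid of excess rainfall: t_c = Σ P_i·t̄_i / ΣP_i = 0.3079 h (block centres at 0.125, 0.375 h).
Hydrograph peak occurs at t = 0.5 h, so basin lag t_L = 0.5 − 0.3079 = 0.19 h.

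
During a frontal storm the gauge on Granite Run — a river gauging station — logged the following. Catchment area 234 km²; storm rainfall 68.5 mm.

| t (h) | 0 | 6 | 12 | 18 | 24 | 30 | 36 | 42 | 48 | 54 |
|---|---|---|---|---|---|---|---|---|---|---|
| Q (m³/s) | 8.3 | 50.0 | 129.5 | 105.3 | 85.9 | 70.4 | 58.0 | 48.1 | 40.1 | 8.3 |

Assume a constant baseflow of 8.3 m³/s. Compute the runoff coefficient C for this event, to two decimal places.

ΣQ_DR = 520.9 m³/s; V = ΣQ_DR·Δt = 1.125 × 10^7 m³.
Runoff depth d = V / A = 48.08 mm.
C = d / P = 48.08 / 68.5 = 0.70.

C ≈ 0.70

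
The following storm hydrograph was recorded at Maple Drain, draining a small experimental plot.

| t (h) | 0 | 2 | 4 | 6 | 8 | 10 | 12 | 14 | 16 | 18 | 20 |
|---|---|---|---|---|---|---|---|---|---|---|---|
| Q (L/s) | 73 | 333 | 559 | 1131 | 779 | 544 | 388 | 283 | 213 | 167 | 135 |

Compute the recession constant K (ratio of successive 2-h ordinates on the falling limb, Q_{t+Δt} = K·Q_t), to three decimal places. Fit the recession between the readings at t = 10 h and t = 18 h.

K ≈ 0.744

Using the recession-limb readings at t = 10 h and t = 18 h: Q falls from 544 to 167 L/s over 4 intervals.
K = (Q₂/Q₁)^(1/4) = (167/544)^(1/4) = 0.744.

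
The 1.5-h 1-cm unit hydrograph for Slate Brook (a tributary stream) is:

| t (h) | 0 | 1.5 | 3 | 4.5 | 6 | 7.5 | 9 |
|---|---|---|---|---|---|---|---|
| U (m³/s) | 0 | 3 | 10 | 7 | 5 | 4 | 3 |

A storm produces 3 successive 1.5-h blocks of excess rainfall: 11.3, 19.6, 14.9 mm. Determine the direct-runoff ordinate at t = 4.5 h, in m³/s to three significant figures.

Q ≈ 32.0 m³/s

By discrete convolution, Q_j = Σ (P_i / 10 mm) · U_{j−i}.
At t = 4.5 h (j=3): Q = (11.3/10)·7 + (19.6/10)·10 + (14.9/10)·3 = 32.0 m³/s.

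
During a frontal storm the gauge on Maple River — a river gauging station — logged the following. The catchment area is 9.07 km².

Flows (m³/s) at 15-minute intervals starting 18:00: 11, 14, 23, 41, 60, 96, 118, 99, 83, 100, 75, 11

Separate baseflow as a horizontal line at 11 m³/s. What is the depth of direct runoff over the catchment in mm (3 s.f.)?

d ≈ 59.4 mm

Direct runoff: 0.0, 3.0, 12.0, 30.0, 49.0, 85.0, 107.0, 88.0, 72.0, 89.0, 64.0, 0.0 m³/s; ΣQ_DR = 599.0 m³/s.
V = ΣQ_DR · Δt = 599.0 × 900 s = 5.391 × 10^5 m³.
Over A = 9.07 km², depth = V / A = 59.4 mm.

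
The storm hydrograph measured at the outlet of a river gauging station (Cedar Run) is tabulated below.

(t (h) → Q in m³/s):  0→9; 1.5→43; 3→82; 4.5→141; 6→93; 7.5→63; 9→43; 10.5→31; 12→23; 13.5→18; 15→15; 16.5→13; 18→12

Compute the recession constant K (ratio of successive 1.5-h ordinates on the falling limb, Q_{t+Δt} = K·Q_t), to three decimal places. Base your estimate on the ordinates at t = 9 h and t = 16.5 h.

Using the recession-limb readings at t = 9 h and t = 16.5 h: Q falls from 43 to 13 m³/s over 5 intervals.
K = (Q₂/Q₁)^(1/5) = (13/43)^(1/5) = 0.787.

K ≈ 0.787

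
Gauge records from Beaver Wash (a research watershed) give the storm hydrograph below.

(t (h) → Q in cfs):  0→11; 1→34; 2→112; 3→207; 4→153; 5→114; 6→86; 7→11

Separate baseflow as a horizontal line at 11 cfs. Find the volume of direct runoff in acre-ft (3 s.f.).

Direct-runoff ordinates (Q − Q_b): 0.0, 23.0, 101.0, 196.0, 142.0, 103.0, 75.0, 0.0 cfs.
ΣQ_DR = 640.0 cfs.
With Δt = 1 h = 3600 s, V = ΣQ_DR · Δt = 640.0 × 3600 = 2.30 × 10^6 ft³ = 52.9 acre-ft.

V ≈ 52.9 acre-ft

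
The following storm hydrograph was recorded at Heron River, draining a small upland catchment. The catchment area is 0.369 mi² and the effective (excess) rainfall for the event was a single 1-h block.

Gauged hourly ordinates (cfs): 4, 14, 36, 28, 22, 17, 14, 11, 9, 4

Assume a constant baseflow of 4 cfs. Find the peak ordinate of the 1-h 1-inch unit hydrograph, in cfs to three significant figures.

Direct runoff: 0.0, 10.0, 32.0, 24.0, 18.0, 13.0, 10.0, 7.0, 5.0, 0.0 cfs; ΣQ_DR = 119.0 cfs, peak = 32.0 cfs.
Runoff depth d = ΣQ_DR·Δt / A = 119.0 × 3600 / (0.369 mi²) = 0.4997 in.
The 1-inch UH is the DRH scaled by (1 in)/d, so U_p = 32.0 × 1/0.4997 = 64.0 cfs.

U_p ≈ 64.0 cfs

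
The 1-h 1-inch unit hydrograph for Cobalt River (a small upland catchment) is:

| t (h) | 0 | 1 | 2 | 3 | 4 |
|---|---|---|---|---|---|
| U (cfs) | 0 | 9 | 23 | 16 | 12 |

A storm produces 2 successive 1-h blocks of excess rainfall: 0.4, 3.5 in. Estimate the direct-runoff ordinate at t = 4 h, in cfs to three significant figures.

By discrete convolution, Q_j = Σ (P_i / 1 in) · U_{j−i}.
At t = 4 h (j=4): Q = (0.4/1)·12 + (3.5/1)·16 = 60.8 cfs.

Q ≈ 60.8 cfs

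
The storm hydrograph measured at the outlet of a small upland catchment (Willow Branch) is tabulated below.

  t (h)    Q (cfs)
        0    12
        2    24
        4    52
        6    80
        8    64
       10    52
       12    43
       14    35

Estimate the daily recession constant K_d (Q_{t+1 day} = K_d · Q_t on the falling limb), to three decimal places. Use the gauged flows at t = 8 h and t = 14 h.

K_d ≈ 0.089

Between t = 8 h and t = 14 h the flow falls from 64 to 35 cfs over 3×2 h = 6 h.
Per-interval ratio K = (35/64)^(1/3) = 0.8178; K_d = K^(24/2) = 0.089.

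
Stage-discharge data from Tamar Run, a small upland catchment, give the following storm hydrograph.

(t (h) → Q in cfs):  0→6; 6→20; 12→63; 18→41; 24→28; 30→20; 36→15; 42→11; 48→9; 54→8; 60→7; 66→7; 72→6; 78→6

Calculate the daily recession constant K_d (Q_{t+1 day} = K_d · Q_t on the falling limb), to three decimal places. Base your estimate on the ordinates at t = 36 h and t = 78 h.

Between t = 36 h and t = 78 h the flow falls from 15 to 6 cfs over 7×6 h = 42 h.
Per-interval ratio K = (6/15)^(1/7) = 0.8773; K_d = K^(24/6) = 0.592.

K_d ≈ 0.592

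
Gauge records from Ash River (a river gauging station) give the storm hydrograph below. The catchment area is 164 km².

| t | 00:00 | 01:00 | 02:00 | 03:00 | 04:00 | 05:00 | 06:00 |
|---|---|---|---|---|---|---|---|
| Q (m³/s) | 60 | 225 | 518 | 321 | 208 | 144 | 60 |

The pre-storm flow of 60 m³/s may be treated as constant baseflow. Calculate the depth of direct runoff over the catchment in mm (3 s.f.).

Direct runoff: 0.0, 165.0, 458.0, 261.0, 148.0, 84.0, 0.0 m³/s; ΣQ_DR = 1116 m³/s.
V = ΣQ_DR · Δt = 1116 × 3600 s = 4.018 × 10^6 m³.
Over A = 164 km², depth = V / A = 24.5 mm.

d ≈ 24.5 mm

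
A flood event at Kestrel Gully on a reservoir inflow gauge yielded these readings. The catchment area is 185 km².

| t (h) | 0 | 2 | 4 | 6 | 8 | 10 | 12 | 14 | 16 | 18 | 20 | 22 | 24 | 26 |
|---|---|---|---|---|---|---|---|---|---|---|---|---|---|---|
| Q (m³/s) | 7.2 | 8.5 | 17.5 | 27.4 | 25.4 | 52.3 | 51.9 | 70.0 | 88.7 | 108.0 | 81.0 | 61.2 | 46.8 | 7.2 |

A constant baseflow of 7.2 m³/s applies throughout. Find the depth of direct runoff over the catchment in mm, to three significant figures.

Direct runoff: 0.0, 1.3, 10.3, 20.2, 18.2, 45.1, 44.7, 62.8, 81.5, 100.8, 73.8, 54.0, 39.6, 0.0 m³/s; ΣQ_DR = 552.3 m³/s.
V = ΣQ_DR · Δt = 552.3 × 7200 s = 3.977 × 10^6 m³.
Over A = 185 km², depth = V / A = 21.5 mm.

d ≈ 21.5 mm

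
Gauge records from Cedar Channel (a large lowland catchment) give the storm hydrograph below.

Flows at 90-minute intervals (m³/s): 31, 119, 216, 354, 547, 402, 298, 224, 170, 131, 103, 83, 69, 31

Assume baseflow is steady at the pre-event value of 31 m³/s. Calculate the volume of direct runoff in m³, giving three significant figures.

Direct-runoff ordinates (Q − Q_b): 0.0, 88.0, 185.0, 323.0, 516.0, 371.0, 267.0, 193.0, 139.0, 100.0, 72.0, 52.0, 38.0, 0.0 m³/s.
ΣQ_DR = 2344 m³/s.
With Δt = 1.5 h = 5400 s, V = ΣQ_DR · Δt = 2344 × 5400 = 1.27 × 10^7 m³.

V ≈ 1.27 × 10^7 m³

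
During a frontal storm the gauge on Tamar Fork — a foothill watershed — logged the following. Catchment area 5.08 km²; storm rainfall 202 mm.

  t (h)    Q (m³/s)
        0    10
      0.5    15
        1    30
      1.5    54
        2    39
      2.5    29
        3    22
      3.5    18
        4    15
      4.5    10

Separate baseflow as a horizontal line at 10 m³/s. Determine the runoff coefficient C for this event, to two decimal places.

ΣQ_DR = 142.0 m³/s; V = ΣQ_DR·Δt = 2.556 × 10^5 m³.
Runoff depth d = V / A = 50.31 mm.
C = d / P = 50.31 / 202 = 0.25.

C ≈ 0.25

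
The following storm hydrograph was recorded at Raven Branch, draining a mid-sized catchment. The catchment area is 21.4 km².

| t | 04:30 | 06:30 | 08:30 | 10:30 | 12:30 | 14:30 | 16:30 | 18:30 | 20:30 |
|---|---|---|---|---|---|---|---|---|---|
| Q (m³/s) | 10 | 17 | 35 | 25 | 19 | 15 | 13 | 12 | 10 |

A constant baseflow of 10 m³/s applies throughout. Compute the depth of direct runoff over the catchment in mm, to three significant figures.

Direct runoff: 0.0, 7.0, 25.0, 15.0, 9.0, 5.0, 3.0, 2.0, 0.0 m³/s; ΣQ_DR = 66.00 m³/s.
V = ΣQ_DR · Δt = 66.00 × 7200 s = 4.752 × 10^5 m³.
Over A = 21.4 km², depth = V / A = 22.2 mm.

d ≈ 22.2 mm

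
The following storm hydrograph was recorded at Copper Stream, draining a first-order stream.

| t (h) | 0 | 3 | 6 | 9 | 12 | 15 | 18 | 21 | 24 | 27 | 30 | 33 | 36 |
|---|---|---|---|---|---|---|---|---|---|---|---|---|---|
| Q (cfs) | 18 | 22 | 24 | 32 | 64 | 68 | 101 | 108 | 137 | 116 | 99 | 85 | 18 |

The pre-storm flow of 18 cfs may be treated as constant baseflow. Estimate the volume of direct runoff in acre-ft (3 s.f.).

Direct-runoff ordinates (Q − Q_b): 0.0, 4.0, 6.0, 14.0, 46.0, 50.0, 83.0, 90.0, 119.0, 98.0, 81.0, 67.0, 0.0 cfs.
ΣQ_DR = 658.0 cfs.
With Δt = 3 h = 10800 s, V = ΣQ_DR · Δt = 658.0 × 10800 = 7.11 × 10^6 ft³ = 163 acre-ft.

V ≈ 163 acre-ft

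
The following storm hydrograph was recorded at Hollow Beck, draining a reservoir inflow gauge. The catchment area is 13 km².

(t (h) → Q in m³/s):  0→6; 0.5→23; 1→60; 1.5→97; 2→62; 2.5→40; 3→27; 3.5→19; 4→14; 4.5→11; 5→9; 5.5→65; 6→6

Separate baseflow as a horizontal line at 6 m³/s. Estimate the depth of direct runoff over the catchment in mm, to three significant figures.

Direct runoff: 0.0, 17.0, 54.0, 91.0, 56.0, 34.0, 21.0, 13.0, 8.0, 5.0, 3.0, 59.0, 0.0 m³/s; ΣQ_DR = 361.0 m³/s.
V = ΣQ_DR · Δt = 361.0 × 1800 s = 6.498 × 10^5 m³.
Over A = 13 km², depth = V / A = 50.0 mm.

d ≈ 50.0 mm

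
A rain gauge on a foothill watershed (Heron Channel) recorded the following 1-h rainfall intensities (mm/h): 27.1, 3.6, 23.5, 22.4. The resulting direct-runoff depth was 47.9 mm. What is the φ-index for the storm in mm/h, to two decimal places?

φ ≈ 8.37 mm/h

Only the 3 blocks with intensity above φ contribute runoff: 27.1, 23.5, 22.4 mm/h.
Σ(I−φ)·Δt = d  ⇒  (27.1+23.5+22.4 − 3φ)·1 = 47.9
φ = (73.00 − 47.9/1) / 3 = 8.37 mm/h.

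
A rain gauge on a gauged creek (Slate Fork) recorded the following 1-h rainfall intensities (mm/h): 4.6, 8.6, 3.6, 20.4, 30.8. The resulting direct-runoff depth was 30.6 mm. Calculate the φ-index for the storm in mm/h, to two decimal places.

φ ≈ 10.30 mm/h

Only the 2 blocks with intensity above φ contribute runoff: 20.4, 30.8 mm/h.
Σ(I−φ)·Δt = d  ⇒  (20.4+30.8 − 2φ)·1 = 30.6
φ = (51.20 − 30.6/1) / 2 = 10.30 mm/h.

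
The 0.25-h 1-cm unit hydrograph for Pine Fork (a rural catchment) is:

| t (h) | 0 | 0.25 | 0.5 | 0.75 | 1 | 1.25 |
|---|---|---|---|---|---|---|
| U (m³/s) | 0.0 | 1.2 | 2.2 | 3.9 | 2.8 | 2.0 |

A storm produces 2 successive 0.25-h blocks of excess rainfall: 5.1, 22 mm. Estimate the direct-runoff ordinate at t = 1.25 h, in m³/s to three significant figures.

Q ≈ 7.18 m³/s

By discrete convolution, Q_j = Σ (P_i / 10 mm) · U_{j−i}.
At t = 1.25 h (j=5): Q = (5.1/10)·2.0 + (22/10)·2.8 = 7.18 m³/s.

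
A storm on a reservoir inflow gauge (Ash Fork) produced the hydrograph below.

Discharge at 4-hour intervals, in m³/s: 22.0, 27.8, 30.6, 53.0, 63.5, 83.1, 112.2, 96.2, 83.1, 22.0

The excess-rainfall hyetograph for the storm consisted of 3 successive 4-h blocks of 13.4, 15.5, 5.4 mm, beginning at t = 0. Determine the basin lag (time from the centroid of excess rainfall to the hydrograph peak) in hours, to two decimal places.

Centroid of excess rainfall: t_c = Σ P_i·t̄_i / ΣP_i = 5.0671 h (block centres at 2, 6, 10 h).
Hydrograph peak occurs at t = 24 h, so basin lag t_L = 24 − 5.0671 = 18.93 h.

t_L ≈ 18.93 h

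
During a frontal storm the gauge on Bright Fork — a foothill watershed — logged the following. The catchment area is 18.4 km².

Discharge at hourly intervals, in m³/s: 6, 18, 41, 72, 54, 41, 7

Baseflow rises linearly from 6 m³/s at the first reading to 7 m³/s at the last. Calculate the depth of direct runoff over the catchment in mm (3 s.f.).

Direct runoff: 0.00, 11.83, 34.67, 65.50, 47.33, 34.17, 0.00 m³/s; ΣQ_DR = 193.5 m³/s.
V = ΣQ_DR · Δt = 193.5 × 3600 s = 6.966 × 10^5 m³.
Over A = 18.4 km², depth = V / A = 37.9 mm.

d ≈ 37.9 mm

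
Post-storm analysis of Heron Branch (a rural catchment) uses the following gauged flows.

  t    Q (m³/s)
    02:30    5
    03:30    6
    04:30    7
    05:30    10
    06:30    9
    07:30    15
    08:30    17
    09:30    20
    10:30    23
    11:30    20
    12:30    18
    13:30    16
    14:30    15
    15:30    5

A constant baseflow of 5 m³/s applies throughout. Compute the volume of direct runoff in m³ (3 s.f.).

V ≈ 4.18 × 10^5 m³

Direct-runoff ordinates (Q − Q_b): 0.0, 1.0, 2.0, 5.0, 4.0, 10.0, 12.0, 15.0, 18.0, 15.0, 13.0, 11.0, 10.0, 0.0 m³/s.
ΣQ_DR = 116.0 m³/s.
With Δt = 1 h = 3600 s, V = ΣQ_DR · Δt = 116.0 × 3600 = 4.18 × 10^5 m³.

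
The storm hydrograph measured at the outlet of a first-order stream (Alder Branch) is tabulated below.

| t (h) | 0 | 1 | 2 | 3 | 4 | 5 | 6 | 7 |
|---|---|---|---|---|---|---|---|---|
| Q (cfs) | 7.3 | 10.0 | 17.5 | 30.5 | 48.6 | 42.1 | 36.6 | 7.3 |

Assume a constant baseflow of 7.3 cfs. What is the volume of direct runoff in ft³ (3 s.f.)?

Direct-runoff ordinates (Q − Q_b): 0.0, 2.7, 10.2, 23.2, 41.3, 34.8, 29.3, 0.0 cfs.
ΣQ_DR = 141.5 cfs.
With Δt = 1 h = 3600 s, V = ΣQ_DR · Δt = 141.5 × 3600 = 5.09 × 10^5 ft³.

V ≈ 5.09 × 10^5 ft³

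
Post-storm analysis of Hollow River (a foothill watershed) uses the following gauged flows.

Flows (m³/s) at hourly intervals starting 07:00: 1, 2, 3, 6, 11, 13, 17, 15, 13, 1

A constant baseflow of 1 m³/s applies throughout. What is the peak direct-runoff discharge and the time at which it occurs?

Subtracting baseflow gives direct-runoff ordinates: 0.0, 1.0, 2.0, 5.0, 10.0, 12.0, 16.0, 14.0, 12.0, 0.0 m³/s.
The maximum is 16.0 m³/s, occurring at the reading for t = 13:00.

Q_p = 16.0 m³/s at t = 13:00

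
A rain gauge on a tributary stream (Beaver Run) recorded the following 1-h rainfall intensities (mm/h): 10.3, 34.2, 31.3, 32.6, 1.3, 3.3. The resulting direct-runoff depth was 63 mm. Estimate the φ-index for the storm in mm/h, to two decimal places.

Only the 3 blocks with intensity above φ contribute runoff: 34.2, 31.3, 32.6 mm/h.
Σ(I−φ)·Δt = d  ⇒  (34.2+31.3+32.6 − 3φ)·1 = 63
φ = (98.10 − 63/1) / 3 = 11.70 mm/h.

φ ≈ 11.70 mm/h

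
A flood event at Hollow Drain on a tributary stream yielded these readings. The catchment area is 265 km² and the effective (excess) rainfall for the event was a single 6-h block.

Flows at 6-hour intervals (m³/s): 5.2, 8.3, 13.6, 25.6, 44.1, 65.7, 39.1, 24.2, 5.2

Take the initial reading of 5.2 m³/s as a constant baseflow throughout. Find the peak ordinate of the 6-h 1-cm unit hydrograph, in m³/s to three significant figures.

Direct runoff: 0.0, 3.1, 8.4, 20.4, 38.9, 60.5, 33.9, 19.0, 0.0 m³/s; ΣQ_DR = 184.2 m³/s, peak = 60.5 m³/s.
Runoff depth d = ΣQ_DR·Δt / A = 184.2 × 21600 / (265 km²) = 15.01 mm.
The 1-cm UH is the DRH scaled by (10 mm)/d, so U_p = 60.5 × 10/15.01 = 40.3 m³/s.

U_p ≈ 40.3 m³/s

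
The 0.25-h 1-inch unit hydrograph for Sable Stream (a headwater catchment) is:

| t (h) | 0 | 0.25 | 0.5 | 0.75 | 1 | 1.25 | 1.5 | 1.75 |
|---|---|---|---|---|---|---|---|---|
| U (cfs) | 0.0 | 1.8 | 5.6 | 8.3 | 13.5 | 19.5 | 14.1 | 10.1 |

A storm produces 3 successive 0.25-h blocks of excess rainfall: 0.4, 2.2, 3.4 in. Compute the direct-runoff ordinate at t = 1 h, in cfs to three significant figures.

By discrete convolution, Q_j = Σ (P_i / 1 in) · U_{j−i}.
At t = 1 h (j=4): Q = (0.4/1)·13.5 + (2.2/1)·8.3 + (3.4/1)·5.6 = 42.7 cfs.

Q ≈ 42.7 cfs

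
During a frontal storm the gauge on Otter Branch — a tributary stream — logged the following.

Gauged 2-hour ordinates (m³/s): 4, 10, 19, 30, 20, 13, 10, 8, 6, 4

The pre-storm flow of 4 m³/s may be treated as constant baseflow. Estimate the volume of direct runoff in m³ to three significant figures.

V ≈ 6.05 × 10^5 m³

Direct-runoff ordinates (Q − Q_b): 0.0, 6.0, 15.0, 26.0, 16.0, 9.0, 6.0, 4.0, 2.0, 0.0 m³/s.
ΣQ_DR = 84.00 m³/s.
With Δt = 2 h = 7200 s, V = ΣQ_DR · Δt = 84.00 × 7200 = 6.05 × 10^5 m³.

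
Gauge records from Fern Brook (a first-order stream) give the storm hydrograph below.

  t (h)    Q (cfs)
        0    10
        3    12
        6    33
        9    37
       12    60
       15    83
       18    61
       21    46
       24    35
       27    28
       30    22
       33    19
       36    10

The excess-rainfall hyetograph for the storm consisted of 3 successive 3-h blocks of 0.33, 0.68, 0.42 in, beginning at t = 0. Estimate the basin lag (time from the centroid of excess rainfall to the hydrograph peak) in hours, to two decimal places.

Centroid of excess rainfall: t_c = Σ P_i·t̄_i / ΣP_i = 4.6888 h (block centres at 1.5, 4.5, 7.5 h).
Hydrograph peak occurs at t = 15 h, so basin lag t_L = 15 − 4.6888 = 10.31 h.

t_L ≈ 10.31 h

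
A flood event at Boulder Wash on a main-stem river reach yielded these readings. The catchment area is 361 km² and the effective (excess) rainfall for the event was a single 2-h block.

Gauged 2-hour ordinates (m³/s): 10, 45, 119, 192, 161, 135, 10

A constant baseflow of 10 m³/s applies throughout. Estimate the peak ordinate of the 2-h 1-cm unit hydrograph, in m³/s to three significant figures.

U_p ≈ 152 m³/s

Direct runoff: 0.0, 35.0, 109.0, 182.0, 151.0, 125.0, 0.0 m³/s; ΣQ_DR = 602.0 m³/s, peak = 182.0 m³/s.
Runoff depth d = ΣQ_DR·Δt / A = 602.0 × 7200 / (361 km²) = 12.01 mm.
The 1-cm UH is the DRH scaled by (10 mm)/d, so U_p = 182.0 × 10/12.01 = 152 m³/s.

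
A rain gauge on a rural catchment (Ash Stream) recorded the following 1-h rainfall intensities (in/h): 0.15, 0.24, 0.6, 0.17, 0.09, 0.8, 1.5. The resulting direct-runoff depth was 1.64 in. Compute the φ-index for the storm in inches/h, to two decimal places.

Only the 3 blocks with intensity above φ contribute runoff: 0.6, 0.8, 1.5 in/h.
Σ(I−φ)·Δt = d  ⇒  (0.6+0.8+1.5 − 3φ)·1 = 1.64
φ = (2.900 − 1.64/1) / 3 = 0.42 in/h.

φ ≈ 0.42 in/h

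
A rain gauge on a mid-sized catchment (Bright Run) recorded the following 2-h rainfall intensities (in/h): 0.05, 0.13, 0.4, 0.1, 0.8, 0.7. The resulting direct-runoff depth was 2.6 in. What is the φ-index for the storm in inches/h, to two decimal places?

φ ≈ 0.20 in/h

Only the 3 blocks with intensity above φ contribute runoff: 0.4, 0.8, 0.7 in/h.
Σ(I−φ)·Δt = d  ⇒  (0.4+0.8+0.7 − 3φ)·2 = 2.6
φ = (1.900 − 2.6/2) / 3 = 0.20 in/h.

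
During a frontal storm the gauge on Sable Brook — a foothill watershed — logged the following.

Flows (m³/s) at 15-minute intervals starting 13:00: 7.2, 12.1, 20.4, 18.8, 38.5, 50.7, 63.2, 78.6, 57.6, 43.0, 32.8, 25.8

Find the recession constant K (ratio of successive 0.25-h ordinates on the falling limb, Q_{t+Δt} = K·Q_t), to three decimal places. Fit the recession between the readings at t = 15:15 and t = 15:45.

K ≈ 0.775

Using the recession-limb readings at t = 15:15 and t = 15:45: Q falls from 43.0 to 25.8 m³/s over 2 intervals.
K = (Q₂/Q₁)^(1/2) = (25.8/43.0)^(1/2) = 0.775.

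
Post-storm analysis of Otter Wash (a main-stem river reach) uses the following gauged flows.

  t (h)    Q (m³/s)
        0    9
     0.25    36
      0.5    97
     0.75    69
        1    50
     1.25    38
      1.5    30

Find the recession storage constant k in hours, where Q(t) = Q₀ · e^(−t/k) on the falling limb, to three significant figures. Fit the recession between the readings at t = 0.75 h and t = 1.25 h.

On the falling limb, Q drops from 69 to 38 m³/s between t = 0.75 h and t = 1.25 h (Δt = 0.5 h).
k = −Δt / ln(Q₂/Q₁) = −0.5 / ln(38/69) = 0.838 h.

k ≈ 0.838 h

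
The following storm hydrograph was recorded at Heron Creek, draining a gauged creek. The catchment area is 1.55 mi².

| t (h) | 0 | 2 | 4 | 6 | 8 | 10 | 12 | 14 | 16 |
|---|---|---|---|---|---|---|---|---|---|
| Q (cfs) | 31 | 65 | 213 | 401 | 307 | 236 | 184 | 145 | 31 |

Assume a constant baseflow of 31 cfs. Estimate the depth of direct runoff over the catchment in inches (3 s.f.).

d ≈ 2.67 in

Direct runoff: 0.0, 34.0, 182.0, 370.0, 276.0, 205.0, 153.0, 114.0, 0.0 cfs; ΣQ_DR = 1334 cfs.
V = ΣQ_DR · Δt = 1334 × 7200 s = 9.605 × 10^6 ft³.
Over A = 1.55 mi², depth = V / A = 2.67 in.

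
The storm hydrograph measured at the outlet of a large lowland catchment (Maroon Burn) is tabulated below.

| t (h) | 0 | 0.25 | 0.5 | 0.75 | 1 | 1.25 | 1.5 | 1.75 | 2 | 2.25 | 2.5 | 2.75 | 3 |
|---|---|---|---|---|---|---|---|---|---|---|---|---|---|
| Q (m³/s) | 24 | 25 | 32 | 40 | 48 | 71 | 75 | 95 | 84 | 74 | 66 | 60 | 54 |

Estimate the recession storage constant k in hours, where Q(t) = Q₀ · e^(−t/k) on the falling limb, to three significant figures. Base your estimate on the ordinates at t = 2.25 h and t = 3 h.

On the falling limb, Q drops from 74 to 54 m³/s between t = 2.25 h and t = 3 h (Δt = 0.75 h).
k = −Δt / ln(Q₂/Q₁) = −0.75 / ln(54/74) = 2.38 h.

k ≈ 2.38 h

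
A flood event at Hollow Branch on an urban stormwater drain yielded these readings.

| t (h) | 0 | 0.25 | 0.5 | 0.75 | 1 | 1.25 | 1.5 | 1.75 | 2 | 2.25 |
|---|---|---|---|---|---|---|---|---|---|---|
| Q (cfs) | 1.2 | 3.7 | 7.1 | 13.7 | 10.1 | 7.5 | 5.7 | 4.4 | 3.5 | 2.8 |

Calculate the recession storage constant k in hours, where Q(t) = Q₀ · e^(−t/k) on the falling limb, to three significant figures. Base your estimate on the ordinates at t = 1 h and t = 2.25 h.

On the falling limb, Q drops from 10.1 to 2.8 cfs between t = 1 h and t = 2.25 h (Δt = 1.25 h).
k = −Δt / ln(Q₂/Q₁) = −1.25 / ln(2.8/10.1) = 0.974 h.

k ≈ 0.974 h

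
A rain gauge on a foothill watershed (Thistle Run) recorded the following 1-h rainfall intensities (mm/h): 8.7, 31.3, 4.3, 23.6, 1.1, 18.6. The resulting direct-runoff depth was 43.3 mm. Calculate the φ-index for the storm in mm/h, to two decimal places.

Only the 3 blocks with intensity above φ contribute runoff: 31.3, 23.6, 18.6 mm/h.
Σ(I−φ)·Δt = d  ⇒  (31.3+23.6+18.6 − 3φ)·1 = 43.3
φ = (73.50 − 43.3/1) / 3 = 10.07 mm/h.

φ ≈ 10.07 mm/h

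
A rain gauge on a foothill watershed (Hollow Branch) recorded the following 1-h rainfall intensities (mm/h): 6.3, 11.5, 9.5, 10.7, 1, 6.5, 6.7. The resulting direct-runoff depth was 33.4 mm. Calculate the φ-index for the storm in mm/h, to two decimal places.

φ ≈ 2.97 mm/h

Only the 6 blocks with intensity above φ contribute runoff: 6.3, 11.5, 9.5, 10.7, 6.5, 6.7 mm/h.
Σ(I−φ)·Δt = d  ⇒  (6.3+11.5+9.5+10.7+6.5+6.7 − 6φ)·1 = 33.4
φ = (51.20 − 33.4/1) / 6 = 2.97 mm/h.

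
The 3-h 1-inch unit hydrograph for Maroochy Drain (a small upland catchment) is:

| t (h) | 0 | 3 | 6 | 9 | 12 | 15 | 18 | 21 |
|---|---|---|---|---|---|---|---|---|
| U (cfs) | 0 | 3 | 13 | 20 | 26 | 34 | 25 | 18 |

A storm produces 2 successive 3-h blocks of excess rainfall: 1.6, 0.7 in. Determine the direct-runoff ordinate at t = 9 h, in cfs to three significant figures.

By discrete convolution, Q_j = Σ (P_i / 1 in) · U_{j−i}.
At t = 9 h (j=3): Q = (1.6/1)·20 + (0.7/1)·13 = 41.1 cfs.

Q ≈ 41.1 cfs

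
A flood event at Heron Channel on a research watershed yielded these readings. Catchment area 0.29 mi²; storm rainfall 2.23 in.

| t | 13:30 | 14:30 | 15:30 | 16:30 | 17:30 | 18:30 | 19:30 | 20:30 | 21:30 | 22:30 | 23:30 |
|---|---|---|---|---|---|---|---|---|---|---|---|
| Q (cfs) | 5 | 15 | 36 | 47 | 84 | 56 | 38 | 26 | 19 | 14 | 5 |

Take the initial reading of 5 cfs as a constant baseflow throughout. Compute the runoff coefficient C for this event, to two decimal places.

ΣQ_DR = 290.0 cfs; V = ΣQ_DR·Δt = 1.044 × 10^6 ft³.
Runoff depth d = V / A = 1.550 in.
C = d / P = 1.550 / 2.23 = 0.69.

C ≈ 0.69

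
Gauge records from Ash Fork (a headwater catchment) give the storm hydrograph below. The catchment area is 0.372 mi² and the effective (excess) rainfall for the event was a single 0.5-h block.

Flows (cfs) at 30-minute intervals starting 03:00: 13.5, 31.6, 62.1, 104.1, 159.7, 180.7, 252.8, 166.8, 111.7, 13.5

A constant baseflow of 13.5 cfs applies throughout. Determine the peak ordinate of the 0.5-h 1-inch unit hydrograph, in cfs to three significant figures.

Direct runoff: 0.0, 18.1, 48.6, 90.6, 146.2, 167.2, 239.3, 153.3, 98.2, 0.0 cfs; ΣQ_DR = 961.5 cfs, peak = 239.3 cfs.
Runoff depth d = ΣQ_DR·Δt / A = 961.5 × 1800 / (0.372 mi²) = 2.003 in.
The 1-inch UH is the DRH scaled by (1 in)/d, so U_p = 239.3 × 1/2.003 = 119 cfs.

U_p ≈ 119 cfs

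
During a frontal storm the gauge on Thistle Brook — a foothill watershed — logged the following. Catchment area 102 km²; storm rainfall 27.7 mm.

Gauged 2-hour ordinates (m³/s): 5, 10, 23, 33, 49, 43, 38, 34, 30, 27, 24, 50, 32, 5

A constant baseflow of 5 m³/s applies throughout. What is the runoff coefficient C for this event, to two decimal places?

C ≈ 0.85

ΣQ_DR = 333.0 m³/s; V = ΣQ_DR·Δt = 2.398 × 10^6 m³.
Runoff depth d = V / A = 23.51 mm.
C = d / P = 23.51 / 27.7 = 0.85.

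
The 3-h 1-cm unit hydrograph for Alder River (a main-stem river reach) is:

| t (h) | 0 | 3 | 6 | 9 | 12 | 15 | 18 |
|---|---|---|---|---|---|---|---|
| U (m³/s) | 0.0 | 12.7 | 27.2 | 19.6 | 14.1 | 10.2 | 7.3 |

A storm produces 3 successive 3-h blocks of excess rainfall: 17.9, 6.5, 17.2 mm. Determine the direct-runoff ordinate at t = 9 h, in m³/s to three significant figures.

By discrete convolution, Q_j = Σ (P_i / 10 mm) · U_{j−i}.
At t = 9 h (j=3): Q = (17.9/10)·19.6 + (6.5/10)·27.2 + (17.2/10)·12.7 = 74.6 m³/s.

Q ≈ 74.6 m³/s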